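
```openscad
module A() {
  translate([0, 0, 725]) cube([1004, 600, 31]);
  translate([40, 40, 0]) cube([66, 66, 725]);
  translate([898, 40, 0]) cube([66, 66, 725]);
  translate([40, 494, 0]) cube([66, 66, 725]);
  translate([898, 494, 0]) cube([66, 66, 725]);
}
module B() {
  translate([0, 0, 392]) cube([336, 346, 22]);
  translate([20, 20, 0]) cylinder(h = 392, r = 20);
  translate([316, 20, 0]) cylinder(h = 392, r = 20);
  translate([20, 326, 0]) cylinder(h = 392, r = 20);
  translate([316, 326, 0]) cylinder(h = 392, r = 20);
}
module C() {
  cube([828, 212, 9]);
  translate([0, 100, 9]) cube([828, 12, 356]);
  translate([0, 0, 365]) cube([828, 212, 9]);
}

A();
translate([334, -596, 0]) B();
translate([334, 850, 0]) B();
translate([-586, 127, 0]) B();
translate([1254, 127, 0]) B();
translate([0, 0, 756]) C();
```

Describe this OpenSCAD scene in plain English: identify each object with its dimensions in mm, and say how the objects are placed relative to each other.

A is a table: top 1004 mm (x) × 600 mm (y), 31 mm thick, upper face at z = 756 mm, on four 66×66 mm square legs, each inset 40 mm from the nearest pair of top edges, running from z = 0 to the bottom of the top.

B is a four-legged stool. The seat is 336×346 mm, 22 mm thick, top at z = 414 mm. It stands on four round legs, each 40 mm in diameter, from z = 0 to the seat underside, each leg's axis is inset half a diameter from the nearest pair of seat edges (so the leg's bounding box is flush with the corner).

C is an I-beam lying along x, 828 mm long. Overall section height 374 mm. Two flanges 212 mm wide (y) and 9 mm thick, one on the floor and one at the top; a web 12 mm thick runs between them, centred on the flange width.

Four stools sit around the table at the −y, +y, −x, +x sides. The I-beam is on top of the table.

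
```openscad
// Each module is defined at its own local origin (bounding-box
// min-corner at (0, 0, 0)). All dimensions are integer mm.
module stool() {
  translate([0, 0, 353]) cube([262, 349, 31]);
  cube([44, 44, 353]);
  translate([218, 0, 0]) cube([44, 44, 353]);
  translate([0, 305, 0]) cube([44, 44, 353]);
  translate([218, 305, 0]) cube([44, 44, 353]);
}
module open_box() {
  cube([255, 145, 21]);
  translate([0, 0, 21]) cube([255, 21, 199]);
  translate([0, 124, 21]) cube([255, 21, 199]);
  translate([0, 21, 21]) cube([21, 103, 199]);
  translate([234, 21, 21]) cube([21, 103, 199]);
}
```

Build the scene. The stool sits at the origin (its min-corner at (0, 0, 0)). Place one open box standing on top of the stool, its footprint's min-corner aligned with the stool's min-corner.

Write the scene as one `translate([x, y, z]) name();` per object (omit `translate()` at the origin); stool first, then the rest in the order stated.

stool();
translate([0, 0, 384]) open_box();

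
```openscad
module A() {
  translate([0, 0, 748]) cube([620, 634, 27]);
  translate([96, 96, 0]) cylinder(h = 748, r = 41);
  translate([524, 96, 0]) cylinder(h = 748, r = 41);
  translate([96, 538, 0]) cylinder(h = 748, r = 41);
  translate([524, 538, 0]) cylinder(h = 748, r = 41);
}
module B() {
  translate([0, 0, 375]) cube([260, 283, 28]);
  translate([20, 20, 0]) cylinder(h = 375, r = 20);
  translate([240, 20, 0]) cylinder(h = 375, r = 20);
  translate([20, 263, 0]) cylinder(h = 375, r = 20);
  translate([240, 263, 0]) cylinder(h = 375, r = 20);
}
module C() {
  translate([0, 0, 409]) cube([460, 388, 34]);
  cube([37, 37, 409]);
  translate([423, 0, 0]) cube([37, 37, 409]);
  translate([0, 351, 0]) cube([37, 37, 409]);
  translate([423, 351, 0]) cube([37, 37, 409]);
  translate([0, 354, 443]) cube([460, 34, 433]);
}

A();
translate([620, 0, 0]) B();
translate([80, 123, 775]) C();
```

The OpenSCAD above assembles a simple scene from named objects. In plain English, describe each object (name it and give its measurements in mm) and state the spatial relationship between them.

A is a table with a 620×634 mm rectangular top, 27 mm thick, top surface at z = 775 mm, supported by four round legs of 82 mm diameter, each leg's bounding box inset 55 mm from the nearest pair of top edges, running from the floor.

B is a simple wooden stool: a rectangular seat 260 mm (x) by 283 mm (y), 28 mm thick, top face at z = 403 mm, on four round legs, each 40 mm in diameter. The legs rest on z = 0, each leg's axis is inset half a diameter from the nearest pair of seat edges (so the leg's bounding box is flush with the corner).

C is a chair: 460×388 mm seat, 34 mm thick, top at z = 443 mm, on four 37 mm square corner legs flush with the seat edges. A 34 mm thick backrest slab spans the full seat width, extending 433 mm above the seat top, its back face flush with the seat's +y edge.

The stool is against the table's +x side, with their −y faces flush. The chair is on top of the table, centred.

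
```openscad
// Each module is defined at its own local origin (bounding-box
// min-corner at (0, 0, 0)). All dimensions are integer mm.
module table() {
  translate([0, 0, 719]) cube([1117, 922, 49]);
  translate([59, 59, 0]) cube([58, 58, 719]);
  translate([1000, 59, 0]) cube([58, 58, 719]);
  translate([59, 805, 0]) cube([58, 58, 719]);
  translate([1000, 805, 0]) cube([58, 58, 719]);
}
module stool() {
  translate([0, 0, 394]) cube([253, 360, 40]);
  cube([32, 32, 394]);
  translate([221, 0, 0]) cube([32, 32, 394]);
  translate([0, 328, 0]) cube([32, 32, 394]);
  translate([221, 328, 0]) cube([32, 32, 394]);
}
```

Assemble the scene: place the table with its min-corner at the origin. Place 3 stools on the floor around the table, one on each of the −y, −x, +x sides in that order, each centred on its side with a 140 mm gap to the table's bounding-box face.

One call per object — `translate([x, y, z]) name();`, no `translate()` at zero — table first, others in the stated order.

table();
translate([432, -500, 0]) stool();
translate([-393, 281, 0]) stool();
translate([1257, 281, 0]) stool();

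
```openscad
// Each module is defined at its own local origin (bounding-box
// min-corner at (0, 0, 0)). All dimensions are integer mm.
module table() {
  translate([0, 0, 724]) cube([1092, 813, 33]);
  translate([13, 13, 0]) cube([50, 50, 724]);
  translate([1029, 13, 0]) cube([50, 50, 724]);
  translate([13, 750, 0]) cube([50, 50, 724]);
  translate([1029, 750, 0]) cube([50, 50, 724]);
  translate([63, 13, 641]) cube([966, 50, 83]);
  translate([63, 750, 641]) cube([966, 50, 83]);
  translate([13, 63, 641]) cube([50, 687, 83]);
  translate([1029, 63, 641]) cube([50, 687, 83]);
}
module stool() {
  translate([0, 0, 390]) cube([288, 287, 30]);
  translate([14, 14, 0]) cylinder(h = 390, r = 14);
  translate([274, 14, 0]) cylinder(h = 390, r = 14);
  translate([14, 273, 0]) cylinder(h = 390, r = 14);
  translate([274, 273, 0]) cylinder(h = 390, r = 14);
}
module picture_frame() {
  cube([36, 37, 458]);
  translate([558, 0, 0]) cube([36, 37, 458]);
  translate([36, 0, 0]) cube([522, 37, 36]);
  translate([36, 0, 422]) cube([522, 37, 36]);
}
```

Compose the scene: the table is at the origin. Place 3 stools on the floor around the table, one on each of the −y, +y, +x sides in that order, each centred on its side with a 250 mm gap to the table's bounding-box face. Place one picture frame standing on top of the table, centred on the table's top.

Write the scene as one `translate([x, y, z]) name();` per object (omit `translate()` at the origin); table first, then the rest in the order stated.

table();
translate([402, -537, 0]) stool();
translate([402, 1063, 0]) stool();
translate([1342, 263, 0]) stool();
translate([249, 388, 757]) picture_frame();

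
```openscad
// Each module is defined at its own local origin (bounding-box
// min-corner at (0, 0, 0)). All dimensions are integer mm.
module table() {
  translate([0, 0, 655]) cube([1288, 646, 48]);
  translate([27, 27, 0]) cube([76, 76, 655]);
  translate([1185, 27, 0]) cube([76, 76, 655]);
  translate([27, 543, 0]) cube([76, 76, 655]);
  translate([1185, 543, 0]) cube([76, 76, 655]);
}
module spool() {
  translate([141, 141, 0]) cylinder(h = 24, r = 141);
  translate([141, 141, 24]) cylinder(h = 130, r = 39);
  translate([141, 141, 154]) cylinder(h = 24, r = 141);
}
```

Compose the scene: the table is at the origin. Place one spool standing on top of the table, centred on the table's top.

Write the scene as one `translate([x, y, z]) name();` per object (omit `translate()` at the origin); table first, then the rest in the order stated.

table();
translate([503, 182, 703]) spool();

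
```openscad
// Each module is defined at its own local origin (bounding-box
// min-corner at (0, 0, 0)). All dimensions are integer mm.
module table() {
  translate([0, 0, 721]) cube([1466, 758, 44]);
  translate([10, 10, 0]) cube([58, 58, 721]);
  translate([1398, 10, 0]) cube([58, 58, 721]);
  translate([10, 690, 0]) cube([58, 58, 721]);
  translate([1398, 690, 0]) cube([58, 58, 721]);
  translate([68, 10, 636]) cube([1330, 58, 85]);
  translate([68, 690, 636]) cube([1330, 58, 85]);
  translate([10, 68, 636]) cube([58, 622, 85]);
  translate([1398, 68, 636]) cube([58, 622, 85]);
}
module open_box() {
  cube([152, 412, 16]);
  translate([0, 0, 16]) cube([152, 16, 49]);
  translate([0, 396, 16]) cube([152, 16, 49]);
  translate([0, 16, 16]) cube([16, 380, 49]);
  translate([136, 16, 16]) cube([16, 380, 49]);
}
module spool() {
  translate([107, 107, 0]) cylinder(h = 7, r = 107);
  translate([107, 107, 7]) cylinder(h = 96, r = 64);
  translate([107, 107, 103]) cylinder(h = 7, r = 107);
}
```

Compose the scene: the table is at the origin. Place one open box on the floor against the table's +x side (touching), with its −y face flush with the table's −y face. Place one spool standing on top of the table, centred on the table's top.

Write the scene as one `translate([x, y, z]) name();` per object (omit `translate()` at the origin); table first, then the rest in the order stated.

table();
translate([1466, 0, 0]) open_box();
translate([626, 272, 765]) spool();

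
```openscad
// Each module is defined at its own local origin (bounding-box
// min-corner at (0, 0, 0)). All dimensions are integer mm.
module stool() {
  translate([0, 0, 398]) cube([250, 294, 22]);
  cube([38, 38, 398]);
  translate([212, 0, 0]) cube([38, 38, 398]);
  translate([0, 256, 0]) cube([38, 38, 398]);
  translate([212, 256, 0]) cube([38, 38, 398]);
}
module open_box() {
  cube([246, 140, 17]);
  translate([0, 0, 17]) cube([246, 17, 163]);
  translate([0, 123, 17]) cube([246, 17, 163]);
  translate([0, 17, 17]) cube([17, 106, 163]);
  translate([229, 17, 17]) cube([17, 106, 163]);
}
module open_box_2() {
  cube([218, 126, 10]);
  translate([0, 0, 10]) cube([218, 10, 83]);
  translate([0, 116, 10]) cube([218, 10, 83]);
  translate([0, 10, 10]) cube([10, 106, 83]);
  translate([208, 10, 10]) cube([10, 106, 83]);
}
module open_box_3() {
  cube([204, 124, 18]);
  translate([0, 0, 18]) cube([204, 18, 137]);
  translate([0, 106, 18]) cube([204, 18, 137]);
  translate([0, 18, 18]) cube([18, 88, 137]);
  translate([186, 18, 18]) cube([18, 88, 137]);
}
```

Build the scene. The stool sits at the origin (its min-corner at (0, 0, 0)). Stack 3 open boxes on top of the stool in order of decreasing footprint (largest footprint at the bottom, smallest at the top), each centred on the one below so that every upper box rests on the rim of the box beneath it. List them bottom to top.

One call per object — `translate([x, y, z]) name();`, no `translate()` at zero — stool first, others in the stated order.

stool();
translate([2, 77, 420]) open_box();
translate([16, 84, 600]) open_box_2();
translate([23, 85, 693]) open_box_3();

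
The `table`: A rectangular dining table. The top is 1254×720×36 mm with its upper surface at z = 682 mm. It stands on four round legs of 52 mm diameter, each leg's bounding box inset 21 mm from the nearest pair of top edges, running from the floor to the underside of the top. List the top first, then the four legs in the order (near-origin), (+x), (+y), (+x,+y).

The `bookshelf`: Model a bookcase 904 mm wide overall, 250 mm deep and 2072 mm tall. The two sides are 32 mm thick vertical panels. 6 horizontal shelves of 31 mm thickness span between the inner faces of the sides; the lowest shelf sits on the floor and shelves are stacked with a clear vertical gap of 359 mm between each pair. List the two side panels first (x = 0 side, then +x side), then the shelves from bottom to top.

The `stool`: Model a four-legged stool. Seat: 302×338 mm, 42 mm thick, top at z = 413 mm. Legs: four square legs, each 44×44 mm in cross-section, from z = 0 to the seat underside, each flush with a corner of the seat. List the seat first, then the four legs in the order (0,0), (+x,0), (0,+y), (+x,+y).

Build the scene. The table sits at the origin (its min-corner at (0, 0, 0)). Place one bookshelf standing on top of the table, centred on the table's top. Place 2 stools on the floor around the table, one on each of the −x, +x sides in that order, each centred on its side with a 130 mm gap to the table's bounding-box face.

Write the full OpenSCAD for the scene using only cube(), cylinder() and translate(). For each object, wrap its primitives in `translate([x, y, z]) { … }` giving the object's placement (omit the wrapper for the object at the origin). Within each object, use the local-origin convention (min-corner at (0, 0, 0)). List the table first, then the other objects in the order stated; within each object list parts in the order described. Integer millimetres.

translate([0, 0, 646]) cube([1254, 720, 36]);
translate([47, 47, 0]) cylinder(h = 646, r = 26);
translate([1207, 47, 0]) cylinder(h = 646, r = 26);
translate([47, 673, 0]) cylinder(h = 646, r = 26);
translate([1207, 673, 0]) cylinder(h = 646, r = 26);
translate([175, 235, 682]) {
  cube([32, 250, 2072]);
  translate([872, 0, 0]) cube([32, 250, 2072]);
  translate([32, 0, 0]) cube([840, 250, 31]);
  translate([32, 0, 390]) cube([840, 250, 31]);
  translate([32, 0, 780]) cube([840, 250, 31]);
  translate([32, 0, 1170]) cube([840, 250, 31]);
  translate([32, 0, 1560]) cube([840, 250, 31]);
  translate([32, 0, 1950]) cube([840, 250, 31]);
}
translate([-432, 191, 0]) {
  translate([0, 0, 371]) cube([302, 338, 42]);
  cube([44, 44, 371]);
  translate([258, 0, 0]) cube([44, 44, 371]);
  translate([0, 294, 0]) cube([44, 44, 371]);
  translate([258, 294, 0]) cube([44, 44, 371]);
}
translate([1384, 191, 0]) {
  translate([0, 0, 371]) cube([302, 338, 42]);
  cube([44, 44, 371]);
  translate([258, 0, 0]) cube([44, 44, 371]);
  translate([0, 294, 0]) cube([44, 44, 371]);
  translate([258, 294, 0]) cube([44, 44, 371]);
}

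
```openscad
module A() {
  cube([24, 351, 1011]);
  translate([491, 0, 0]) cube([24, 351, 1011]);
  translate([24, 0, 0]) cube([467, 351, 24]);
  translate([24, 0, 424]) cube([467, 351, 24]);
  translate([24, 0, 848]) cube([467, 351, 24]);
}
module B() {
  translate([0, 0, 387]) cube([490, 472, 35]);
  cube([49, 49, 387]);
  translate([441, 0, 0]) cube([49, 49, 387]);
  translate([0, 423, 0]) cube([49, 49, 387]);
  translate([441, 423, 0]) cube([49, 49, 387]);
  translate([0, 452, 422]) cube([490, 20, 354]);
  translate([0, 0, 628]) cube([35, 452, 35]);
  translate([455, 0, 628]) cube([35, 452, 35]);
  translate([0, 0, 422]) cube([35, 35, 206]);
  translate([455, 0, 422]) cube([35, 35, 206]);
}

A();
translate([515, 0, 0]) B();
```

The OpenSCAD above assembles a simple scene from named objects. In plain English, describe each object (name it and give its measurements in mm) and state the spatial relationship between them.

A is a bookshelf 515 mm wide overall, 351 mm deep and 1011 mm tall. The two sides are 24 mm thick vertical panels. 3 horizontal shelves of 24 mm thickness span between the inner faces of the sides; the lowest shelf sits on the floor and shelves are stacked with a clear vertical gap of 400 mm between each pair.

B is a chair. The seat is a 490×472×35 mm slab with its top at z = 422 mm, on four 49×49 mm corner legs (flush with the seat edges, standing on z = 0). A flat backrest 20 mm thick, 354 mm tall, spans the full seat width and rises from the seat top along its +y edge, rear face flush with the rear of the seat. Two armrests of 35×35 mm section run along each side from the seat's front edge to the front of the backrest, top faces 241 mm above the seat top and outer faces flush with the seat's x-edges; a 35×35 mm post under the front of each armrest stands on the seat at the front corner.

The chair is against the bookshelf's +x side, with their −y faces flush.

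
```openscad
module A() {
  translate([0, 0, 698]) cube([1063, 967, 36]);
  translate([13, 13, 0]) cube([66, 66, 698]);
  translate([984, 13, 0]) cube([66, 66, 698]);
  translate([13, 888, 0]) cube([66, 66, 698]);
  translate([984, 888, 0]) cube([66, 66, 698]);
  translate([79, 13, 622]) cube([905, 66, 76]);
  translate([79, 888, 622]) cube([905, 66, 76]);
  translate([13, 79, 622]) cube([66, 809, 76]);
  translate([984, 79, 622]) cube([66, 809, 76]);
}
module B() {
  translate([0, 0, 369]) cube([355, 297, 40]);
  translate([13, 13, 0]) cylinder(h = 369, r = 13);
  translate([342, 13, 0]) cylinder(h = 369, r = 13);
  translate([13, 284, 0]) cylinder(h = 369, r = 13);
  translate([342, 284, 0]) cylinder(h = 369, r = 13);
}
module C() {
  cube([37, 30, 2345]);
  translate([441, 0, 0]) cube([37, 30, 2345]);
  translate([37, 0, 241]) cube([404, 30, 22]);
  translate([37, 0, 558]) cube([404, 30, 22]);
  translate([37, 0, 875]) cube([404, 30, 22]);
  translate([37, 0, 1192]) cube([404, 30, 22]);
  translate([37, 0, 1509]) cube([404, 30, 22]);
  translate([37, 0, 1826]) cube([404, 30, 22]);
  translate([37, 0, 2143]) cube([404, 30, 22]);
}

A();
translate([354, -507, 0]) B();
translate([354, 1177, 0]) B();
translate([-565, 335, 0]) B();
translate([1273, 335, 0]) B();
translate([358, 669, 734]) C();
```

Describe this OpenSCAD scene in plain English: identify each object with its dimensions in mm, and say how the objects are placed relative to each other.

A is a table: top 1063 mm (x) × 967 mm (y), 36 mm thick, upper face at z = 734 mm, on four 66×66 mm square legs, each inset 13 mm from the nearest pair of top edges, running from z = 0 to the bottom of the top. Four apron rails, 66 mm thick and 76 mm tall, run between adjacent legs with their top edges flush with the underside of the top and their outer faces flush with the legs' outer faces.

B is a simple wooden stool: a rectangular seat 355 mm (x) by 297 mm (y), 40 mm thick, top face at z = 409 mm, on four round legs, each 26 mm in diameter. The legs rest on z = 0, each leg's axis is inset half a diameter from the nearest pair of seat edges (so the leg's bounding box is flush with the corner).

C is a wooden ladder with two side rails of 37×30 mm section and 2345 mm height, set 478 mm apart overall. Between them run 7 rectangular rungs (30 mm deep, 22 mm thick), front faces flush with the rails' −y face. The bottom of the first rung is 241 mm above the floor and each subsequent rung is 317 mm higher than the one below.

Four stools sit around the table at the −y, +y, −x, +x sides. The ladder is on top of the table.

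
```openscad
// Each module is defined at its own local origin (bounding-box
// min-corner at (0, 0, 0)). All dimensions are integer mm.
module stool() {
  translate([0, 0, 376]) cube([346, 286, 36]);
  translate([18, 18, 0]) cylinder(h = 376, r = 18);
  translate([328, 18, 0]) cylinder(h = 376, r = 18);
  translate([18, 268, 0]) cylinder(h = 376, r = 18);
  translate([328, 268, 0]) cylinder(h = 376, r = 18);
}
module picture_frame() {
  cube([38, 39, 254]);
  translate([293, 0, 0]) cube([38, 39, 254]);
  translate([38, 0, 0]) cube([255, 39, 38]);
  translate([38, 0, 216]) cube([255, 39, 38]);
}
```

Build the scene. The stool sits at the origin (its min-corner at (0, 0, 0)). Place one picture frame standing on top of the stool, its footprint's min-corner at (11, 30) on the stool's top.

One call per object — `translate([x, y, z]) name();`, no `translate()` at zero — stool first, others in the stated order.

stool();
translate([11, 30, 412]) picture_frame();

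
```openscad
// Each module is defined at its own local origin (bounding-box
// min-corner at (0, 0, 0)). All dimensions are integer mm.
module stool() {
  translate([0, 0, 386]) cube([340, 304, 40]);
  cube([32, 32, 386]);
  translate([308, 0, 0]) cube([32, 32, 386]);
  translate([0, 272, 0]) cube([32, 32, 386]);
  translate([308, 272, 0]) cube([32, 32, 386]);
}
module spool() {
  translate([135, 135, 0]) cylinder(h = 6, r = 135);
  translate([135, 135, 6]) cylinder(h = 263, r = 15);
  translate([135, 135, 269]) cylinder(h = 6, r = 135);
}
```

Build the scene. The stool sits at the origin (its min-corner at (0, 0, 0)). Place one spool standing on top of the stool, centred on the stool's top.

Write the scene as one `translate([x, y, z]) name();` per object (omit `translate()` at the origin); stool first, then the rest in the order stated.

stool();
translate([35, 17, 426]) spool();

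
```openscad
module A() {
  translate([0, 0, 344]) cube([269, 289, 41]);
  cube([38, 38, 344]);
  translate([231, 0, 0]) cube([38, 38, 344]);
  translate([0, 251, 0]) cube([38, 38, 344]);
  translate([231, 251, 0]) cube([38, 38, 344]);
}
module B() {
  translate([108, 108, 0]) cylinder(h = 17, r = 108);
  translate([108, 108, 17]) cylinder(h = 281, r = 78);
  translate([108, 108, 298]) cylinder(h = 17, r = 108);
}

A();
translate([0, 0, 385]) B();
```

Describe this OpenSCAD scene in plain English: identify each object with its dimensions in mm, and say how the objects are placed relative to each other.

A is a four-legged stool. The seat is a 269×289×41 mm slab whose top surface is at z = 385 mm; four square legs, each 38×38 mm in cross-section, run from the floor (z = 0) to the underside of the seat, each flush with a corner of the seat.

B is a spool: two coaxial disc flanges of radius 108 mm and thickness 17 mm, joined by a core cylinder of radius 78 mm and height 281 mm. The lower flange rests on z = 0 and the three cylinders share a vertical axis.

The spool is on top of the stool.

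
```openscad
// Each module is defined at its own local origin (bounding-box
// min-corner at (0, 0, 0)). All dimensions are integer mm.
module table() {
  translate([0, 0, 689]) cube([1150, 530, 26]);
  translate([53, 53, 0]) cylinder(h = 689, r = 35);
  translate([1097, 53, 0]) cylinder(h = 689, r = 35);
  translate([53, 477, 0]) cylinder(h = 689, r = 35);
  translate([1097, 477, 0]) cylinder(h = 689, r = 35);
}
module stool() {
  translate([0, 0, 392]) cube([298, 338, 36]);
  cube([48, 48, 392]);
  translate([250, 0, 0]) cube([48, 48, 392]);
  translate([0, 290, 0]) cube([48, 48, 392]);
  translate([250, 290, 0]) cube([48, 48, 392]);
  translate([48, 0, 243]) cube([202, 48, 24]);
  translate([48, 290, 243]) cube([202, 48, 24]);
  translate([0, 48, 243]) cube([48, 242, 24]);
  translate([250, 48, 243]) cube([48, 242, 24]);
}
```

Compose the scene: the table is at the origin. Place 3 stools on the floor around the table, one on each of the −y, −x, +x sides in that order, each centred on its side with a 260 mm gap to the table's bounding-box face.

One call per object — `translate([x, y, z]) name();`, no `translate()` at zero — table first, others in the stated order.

table();
translate([426, -598, 0]) stool();
translate([-558, 96, 0]) stool();
translate([1410, 96, 0]) stool();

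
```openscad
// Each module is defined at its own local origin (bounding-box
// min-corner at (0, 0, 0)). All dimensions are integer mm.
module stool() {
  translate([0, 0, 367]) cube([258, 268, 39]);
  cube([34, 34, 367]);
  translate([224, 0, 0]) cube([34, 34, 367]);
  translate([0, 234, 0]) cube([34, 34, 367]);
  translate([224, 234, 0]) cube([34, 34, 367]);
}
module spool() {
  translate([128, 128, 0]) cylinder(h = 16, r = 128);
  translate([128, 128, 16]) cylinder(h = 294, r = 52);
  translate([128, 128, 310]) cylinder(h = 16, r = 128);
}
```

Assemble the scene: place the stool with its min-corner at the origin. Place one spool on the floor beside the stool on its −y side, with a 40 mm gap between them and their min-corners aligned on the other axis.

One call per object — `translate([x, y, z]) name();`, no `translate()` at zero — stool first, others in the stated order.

stool();
translate([0, -296, 0]) spool();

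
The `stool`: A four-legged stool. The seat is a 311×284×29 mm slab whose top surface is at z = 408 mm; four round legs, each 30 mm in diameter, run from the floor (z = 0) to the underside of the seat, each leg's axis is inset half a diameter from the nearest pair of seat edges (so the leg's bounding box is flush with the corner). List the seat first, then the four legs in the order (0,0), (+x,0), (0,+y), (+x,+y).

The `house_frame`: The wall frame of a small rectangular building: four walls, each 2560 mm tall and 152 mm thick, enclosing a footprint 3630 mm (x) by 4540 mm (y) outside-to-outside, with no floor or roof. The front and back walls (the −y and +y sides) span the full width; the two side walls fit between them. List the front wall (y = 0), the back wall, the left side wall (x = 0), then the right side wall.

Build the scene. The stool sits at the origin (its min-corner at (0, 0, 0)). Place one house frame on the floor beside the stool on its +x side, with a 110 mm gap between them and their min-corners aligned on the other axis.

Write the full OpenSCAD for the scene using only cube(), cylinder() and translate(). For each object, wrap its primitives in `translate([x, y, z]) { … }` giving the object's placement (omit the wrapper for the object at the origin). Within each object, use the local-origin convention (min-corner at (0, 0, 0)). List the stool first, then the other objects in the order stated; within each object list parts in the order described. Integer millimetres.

translate([0, 0, 379]) cube([311, 284, 29]);
translate([15, 15, 0]) cylinder(h = 379, r = 15);
translate([296, 15, 0]) cylinder(h = 379, r = 15);
translate([15, 269, 0]) cylinder(h = 379, r = 15);
translate([296, 269, 0]) cylinder(h = 379, r = 15);
translate([421, 0, 0]) {
  cube([3630, 152, 2560]);
  translate([0, 4388, 0]) cube([3630, 152, 2560]);
  translate([0, 152, 0]) cube([152, 4236, 2560]);
  translate([3478, 152, 0]) cube([152, 4236, 2560]);
}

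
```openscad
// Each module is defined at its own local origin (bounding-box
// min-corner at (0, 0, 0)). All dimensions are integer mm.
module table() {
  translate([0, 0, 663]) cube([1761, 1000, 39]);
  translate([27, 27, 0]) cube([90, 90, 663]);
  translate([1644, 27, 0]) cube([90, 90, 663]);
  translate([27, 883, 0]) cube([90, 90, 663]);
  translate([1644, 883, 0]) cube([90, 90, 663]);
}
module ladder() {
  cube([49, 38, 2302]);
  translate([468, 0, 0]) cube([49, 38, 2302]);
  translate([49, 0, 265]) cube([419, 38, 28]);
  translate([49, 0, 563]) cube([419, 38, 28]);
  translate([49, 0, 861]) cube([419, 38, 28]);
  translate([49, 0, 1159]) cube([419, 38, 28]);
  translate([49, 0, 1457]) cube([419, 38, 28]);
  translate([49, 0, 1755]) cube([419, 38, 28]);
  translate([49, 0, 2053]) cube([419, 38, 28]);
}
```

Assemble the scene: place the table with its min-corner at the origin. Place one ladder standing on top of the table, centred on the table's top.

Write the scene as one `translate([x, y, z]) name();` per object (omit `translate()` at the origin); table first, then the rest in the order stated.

table();
translate([622, 481, 702]) ladder();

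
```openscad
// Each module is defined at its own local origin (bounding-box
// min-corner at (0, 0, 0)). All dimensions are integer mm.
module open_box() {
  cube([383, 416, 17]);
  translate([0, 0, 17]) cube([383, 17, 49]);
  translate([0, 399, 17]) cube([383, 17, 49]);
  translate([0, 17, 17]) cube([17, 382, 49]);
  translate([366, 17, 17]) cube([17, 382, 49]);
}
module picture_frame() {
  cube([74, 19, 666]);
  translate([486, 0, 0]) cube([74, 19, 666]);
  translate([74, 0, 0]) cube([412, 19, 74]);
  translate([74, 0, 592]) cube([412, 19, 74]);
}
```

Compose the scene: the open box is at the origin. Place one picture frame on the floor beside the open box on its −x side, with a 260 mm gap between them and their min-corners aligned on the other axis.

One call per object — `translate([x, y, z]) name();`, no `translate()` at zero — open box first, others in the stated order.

open_box();
translate([-820, 0, 0]) picture_frame();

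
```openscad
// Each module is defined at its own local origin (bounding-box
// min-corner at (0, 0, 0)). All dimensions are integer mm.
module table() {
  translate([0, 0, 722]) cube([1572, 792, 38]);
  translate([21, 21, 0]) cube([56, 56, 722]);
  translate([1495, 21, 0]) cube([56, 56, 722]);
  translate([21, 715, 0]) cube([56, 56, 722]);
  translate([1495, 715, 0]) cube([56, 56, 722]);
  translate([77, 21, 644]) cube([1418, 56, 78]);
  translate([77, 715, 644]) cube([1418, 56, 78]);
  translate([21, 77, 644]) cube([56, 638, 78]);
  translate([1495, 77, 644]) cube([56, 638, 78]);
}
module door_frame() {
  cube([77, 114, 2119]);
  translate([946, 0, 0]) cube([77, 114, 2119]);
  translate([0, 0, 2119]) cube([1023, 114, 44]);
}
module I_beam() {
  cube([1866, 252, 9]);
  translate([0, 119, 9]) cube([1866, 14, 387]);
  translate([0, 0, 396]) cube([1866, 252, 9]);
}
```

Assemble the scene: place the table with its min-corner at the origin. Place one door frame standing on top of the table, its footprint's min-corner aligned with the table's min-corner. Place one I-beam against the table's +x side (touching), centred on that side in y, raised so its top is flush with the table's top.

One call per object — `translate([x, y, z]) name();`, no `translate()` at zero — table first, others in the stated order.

table();
translate([0, 0, 760]) door_frame();
translate([1572, 270, 355]) I_beam();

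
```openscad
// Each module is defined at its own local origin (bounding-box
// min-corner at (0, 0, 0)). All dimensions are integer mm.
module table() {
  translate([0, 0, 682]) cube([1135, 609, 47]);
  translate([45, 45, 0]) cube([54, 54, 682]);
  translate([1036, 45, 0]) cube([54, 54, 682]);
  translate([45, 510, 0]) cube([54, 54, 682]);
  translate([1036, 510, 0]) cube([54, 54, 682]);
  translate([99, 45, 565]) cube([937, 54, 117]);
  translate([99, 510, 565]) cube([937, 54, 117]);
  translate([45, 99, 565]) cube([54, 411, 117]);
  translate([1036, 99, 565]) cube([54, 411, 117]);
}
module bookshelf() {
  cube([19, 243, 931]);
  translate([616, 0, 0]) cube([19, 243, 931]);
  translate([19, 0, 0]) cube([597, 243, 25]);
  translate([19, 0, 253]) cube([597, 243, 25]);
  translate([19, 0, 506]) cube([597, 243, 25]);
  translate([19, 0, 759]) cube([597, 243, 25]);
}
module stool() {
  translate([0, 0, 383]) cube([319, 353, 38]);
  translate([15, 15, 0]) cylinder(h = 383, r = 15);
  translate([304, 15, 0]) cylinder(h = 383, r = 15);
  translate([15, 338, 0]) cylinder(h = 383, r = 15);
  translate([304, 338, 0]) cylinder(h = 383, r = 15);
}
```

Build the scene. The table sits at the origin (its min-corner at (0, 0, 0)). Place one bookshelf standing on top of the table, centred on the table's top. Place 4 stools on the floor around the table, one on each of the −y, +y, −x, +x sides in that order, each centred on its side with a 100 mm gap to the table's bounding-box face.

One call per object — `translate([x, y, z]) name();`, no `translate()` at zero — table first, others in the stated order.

table();
translate([250, 183, 729]) bookshelf();
translate([408, -453, 0]) stool();
translate([408, 709, 0]) stool();
translate([-419, 128, 0]) stool();
translate([1235, 128, 0]) stool();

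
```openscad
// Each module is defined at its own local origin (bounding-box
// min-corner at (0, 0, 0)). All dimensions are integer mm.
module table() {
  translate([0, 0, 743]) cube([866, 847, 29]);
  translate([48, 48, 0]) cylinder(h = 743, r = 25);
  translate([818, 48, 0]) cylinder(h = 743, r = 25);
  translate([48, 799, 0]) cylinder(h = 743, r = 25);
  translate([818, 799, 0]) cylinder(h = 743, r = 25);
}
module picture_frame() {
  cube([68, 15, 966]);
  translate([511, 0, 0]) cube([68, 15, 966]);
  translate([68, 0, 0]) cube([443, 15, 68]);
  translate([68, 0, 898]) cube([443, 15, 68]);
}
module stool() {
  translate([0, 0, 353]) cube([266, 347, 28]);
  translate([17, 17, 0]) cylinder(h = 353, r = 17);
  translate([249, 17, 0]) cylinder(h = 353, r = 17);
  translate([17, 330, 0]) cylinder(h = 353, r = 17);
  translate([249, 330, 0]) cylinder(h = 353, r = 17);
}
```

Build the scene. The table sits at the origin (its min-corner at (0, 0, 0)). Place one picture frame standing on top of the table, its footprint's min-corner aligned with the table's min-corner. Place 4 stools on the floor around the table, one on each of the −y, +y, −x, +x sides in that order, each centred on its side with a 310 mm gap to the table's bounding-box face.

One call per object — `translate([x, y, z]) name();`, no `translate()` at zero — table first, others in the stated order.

table();
translate([0, 0, 772]) picture_frame();
translate([300, -657, 0]) stool();
translate([300, 1157, 0]) stool();
translate([-576, 250, 0]) stool();
translate([1176, 250, 0]) stool();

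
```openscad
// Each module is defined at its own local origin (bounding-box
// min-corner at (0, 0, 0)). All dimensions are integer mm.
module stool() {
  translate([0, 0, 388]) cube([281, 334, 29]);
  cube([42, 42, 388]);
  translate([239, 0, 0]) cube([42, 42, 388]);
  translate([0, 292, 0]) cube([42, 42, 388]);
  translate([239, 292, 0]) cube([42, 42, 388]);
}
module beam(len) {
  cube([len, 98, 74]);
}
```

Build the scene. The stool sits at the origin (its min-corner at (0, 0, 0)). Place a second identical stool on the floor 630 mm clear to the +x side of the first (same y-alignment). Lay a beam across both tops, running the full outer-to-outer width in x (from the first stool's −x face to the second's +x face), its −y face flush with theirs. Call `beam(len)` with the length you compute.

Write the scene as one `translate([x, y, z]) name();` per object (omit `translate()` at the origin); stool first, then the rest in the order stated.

stool();
translate([911, 0, 0]) stool();
translate([0, 0, 417]) beam(1192);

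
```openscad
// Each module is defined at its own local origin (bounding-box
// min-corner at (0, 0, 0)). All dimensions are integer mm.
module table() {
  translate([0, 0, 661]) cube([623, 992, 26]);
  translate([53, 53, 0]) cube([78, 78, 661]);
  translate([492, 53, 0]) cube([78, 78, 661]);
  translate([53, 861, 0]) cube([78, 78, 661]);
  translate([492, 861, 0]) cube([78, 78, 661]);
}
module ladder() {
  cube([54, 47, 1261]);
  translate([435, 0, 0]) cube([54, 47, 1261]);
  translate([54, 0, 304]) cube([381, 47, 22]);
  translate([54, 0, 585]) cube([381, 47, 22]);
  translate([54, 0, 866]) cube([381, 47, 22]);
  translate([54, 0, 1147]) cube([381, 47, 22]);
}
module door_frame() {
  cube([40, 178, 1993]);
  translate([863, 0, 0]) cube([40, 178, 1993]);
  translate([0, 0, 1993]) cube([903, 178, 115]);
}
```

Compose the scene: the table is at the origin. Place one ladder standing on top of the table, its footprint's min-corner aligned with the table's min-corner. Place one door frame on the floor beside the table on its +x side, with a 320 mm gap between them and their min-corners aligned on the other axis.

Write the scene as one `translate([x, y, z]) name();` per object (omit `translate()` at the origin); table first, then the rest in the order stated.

table();
translate([0, 0, 687]) ladder();
translate([943, 0, 0]) door_frame();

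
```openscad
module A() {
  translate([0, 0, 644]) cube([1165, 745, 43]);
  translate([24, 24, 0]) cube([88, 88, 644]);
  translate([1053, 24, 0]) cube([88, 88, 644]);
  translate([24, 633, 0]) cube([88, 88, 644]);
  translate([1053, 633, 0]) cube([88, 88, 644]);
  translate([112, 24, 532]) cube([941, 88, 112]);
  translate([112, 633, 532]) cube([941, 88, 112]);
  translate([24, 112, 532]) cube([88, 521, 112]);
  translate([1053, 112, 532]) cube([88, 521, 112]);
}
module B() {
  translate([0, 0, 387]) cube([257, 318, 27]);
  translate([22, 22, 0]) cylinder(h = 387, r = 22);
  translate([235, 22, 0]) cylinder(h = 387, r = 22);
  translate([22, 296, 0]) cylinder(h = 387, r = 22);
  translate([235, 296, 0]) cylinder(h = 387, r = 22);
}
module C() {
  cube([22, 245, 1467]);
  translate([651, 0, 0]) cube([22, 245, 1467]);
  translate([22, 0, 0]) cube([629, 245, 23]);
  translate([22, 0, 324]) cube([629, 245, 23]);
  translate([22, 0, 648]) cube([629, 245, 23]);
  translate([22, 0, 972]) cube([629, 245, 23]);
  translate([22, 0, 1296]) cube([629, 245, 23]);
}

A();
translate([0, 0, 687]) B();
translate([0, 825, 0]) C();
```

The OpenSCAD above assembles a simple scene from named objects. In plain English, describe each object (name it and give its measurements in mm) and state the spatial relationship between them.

A is a table with a 1165×745 mm rectangular top, 43 mm thick, top surface at z = 687 mm, supported by four 88×88 mm square legs, each inset 24 mm from the nearest pair of top edges, running from the floor. Four apron rails, 88 mm thick and 112 mm tall, run between adjacent legs with their top edges flush with the underside of the top and their outer faces flush with the legs' outer faces.

B is a four-legged stool. The seat is 257×318 mm, 27 mm thick, top at z = 414 mm. It stands on four round legs, each 44 mm in diameter, from z = 0 to the seat underside, each leg's axis is inset half a diameter from the nearest pair of seat edges (so the leg's bounding box is flush with the corner).

C is a bookshelf 673 mm wide overall, 245 mm deep and 1467 mm tall. The two sides are 22 mm thick vertical panels. 5 horizontal shelves of 23 mm thickness span between the inner faces of the sides; the lowest shelf sits on the floor and shelves are stacked with a clear vertical gap of 301 mm between each pair.

The stool is on top of the table. The bookshelf is on the floor beside the table on its +y side.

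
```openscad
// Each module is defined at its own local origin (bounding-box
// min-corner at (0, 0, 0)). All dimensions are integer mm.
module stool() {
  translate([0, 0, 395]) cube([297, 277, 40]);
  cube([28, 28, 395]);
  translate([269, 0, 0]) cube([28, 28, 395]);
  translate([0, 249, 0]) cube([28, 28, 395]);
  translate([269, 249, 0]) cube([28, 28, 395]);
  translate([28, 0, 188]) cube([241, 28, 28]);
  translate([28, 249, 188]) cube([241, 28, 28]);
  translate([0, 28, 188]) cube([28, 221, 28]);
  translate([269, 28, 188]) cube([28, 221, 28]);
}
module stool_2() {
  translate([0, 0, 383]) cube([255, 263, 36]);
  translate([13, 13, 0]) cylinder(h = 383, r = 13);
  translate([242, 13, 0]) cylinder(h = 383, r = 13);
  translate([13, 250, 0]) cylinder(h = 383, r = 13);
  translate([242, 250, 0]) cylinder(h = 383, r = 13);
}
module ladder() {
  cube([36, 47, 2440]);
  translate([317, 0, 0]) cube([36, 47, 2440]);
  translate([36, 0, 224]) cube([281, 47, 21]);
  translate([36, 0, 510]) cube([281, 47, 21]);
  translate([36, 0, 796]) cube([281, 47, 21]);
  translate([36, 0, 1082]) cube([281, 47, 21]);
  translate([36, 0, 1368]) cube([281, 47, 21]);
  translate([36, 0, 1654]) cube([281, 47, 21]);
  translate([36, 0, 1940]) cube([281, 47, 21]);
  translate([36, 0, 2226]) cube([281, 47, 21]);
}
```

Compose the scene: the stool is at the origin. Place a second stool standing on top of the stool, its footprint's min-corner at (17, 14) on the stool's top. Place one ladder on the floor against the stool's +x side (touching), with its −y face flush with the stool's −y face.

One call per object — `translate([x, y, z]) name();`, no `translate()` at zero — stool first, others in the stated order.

stool();
translate([17, 14, 435]) stool_2();
translate([297, 0, 0]) ladder();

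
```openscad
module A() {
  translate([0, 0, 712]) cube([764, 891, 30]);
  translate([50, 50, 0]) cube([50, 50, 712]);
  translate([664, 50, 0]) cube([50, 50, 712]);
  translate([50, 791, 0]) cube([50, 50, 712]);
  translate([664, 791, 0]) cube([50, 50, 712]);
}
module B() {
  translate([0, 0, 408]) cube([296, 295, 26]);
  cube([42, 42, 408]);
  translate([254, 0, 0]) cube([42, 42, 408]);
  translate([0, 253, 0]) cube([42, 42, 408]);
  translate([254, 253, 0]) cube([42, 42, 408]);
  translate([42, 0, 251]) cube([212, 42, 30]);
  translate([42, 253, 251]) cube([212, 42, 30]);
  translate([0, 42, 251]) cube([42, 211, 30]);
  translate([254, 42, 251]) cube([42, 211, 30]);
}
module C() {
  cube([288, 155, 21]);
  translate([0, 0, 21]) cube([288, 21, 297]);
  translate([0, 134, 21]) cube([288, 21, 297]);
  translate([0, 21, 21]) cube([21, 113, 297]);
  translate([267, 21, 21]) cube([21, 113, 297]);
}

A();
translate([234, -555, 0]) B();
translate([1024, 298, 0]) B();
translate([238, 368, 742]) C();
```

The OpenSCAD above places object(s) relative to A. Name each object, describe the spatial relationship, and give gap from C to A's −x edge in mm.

A is a table. B is a stool. C is an open box. Two stools sit around the table at the −y, +x sides. The open box is on top of the table, centred. The gap from the open box to the table's −x edge is 238 mm.

The open box's min-x is at 238; the table's min-x is 0; gap = 238 mm.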